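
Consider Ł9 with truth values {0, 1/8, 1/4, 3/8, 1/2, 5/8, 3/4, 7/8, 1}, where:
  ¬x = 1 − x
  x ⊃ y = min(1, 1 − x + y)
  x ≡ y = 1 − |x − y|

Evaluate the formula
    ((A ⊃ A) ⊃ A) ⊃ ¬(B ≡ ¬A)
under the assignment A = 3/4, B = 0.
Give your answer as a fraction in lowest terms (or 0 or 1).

A ⊃ A = 3/4 ⊃ 3/4 = 1
(A ⊃ A) ⊃ A = 1 ⊃ 3/4 = 3/4
¬A = ¬3/4 = 1/4
B ≡ ¬A = 0 ≡ 1/4 = 3/4
¬(B ≡ ¬A) = ¬3/4 = 1/4
((A ⊃ A) ⊃ A) ⊃ ¬(B ≡ ¬A) = 3/4 ⊃ 1/4 = 1/2

1/2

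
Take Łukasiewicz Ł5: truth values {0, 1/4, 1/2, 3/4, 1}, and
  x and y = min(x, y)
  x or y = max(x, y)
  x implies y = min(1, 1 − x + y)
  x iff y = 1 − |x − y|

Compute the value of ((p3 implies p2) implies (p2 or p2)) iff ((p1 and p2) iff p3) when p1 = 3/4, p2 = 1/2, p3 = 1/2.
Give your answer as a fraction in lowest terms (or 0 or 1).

1/2

p3 implies p2 = 1/2 implies 1/2 = 1
p2 or p2 = 1/2 or 1/2 = 1/2
(p3 implies p2) implies (p2 or p2) = 1 implies 1/2 = 1/2
p1 and p2 = 3/4 and 1/2 = 1/2
(p1 and p2) iff p3 = 1/2 iff 1/2 = 1
((p3 implies p2) implies (p2 or p2)) iff ((p1 and p2) iff p3) = 1/2 iff 1 = 1/2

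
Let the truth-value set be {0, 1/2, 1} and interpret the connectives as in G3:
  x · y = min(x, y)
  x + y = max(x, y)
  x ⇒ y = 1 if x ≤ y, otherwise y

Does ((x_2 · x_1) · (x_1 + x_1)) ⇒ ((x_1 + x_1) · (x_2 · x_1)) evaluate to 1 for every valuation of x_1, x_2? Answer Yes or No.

Yes

x_1 = 0, x_2 = 0 ↦ 1
x_1 = 0, x_2 = 1/2 ↦ 1
x_1 = 0, x_2 = 1 ↦ 1
x_1 = 1/2, x_2 = 0 ↦ 1
x_1 = 1/2, x_2 = 1/2 ↦ 1
x_1 = 1/2, x_2 = 1 ↦ 1
x_1 = 1, x_2 = 0 ↦ 1
x_1 = 1, x_2 = 1/2 ↦ 1
x_1 = 1, x_2 = 1 ↦ 1
Every assignment gives a value ≥ 1.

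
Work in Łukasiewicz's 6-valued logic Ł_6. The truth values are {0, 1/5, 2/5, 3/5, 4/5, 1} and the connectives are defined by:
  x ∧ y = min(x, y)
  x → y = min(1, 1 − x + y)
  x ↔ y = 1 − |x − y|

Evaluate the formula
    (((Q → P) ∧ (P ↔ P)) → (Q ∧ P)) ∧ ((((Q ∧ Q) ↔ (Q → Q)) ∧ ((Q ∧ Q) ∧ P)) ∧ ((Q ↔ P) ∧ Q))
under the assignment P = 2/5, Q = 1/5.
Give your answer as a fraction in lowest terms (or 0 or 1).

Q → P = 1/5 → 2/5 = 1
P ↔ P = 2/5 ↔ 2/5 = 1
(Q → P) ∧ (P ↔ P) = 1 ∧ 1 = 1
Q ∧ P = 1/5 ∧ 2/5 = 1/5
((Q → P) ∧ (P ↔ P)) → (Q ∧ P) = 1 → 1/5 = 1/5
Q ∧ Q = 1/5 ∧ 1/5 = 1/5
Q → Q = 1/5 → 1/5 = 1
(Q ∧ Q) ↔ (Q → Q) = 1/5 ↔ 1 = 1/5
Q ∧ Q = 1/5 ∧ 1/5 = 1/5
(Q ∧ Q) ∧ P = 1/5 ∧ 2/5 = 1/5
((Q ∧ Q) ↔ (Q → Q)) ∧ ((Q ∧ Q) ∧ P) = 1/5 ∧ 1/5 = 1/5
Q ↔ P = 1/5 ↔ 2/5 = 4/5
(Q ↔ P) ∧ Q = 4/5 ∧ 1/5 = 1/5
(((Q ∧ Q) ↔ (Q → Q)) ∧ ((Q ∧ Q) ∧ P)) ∧ ((Q ↔ P) ∧ Q) = 1/5 ∧ 1/5 = 1/5
(((Q → P) ∧ (P ↔ P)) → (Q ∧ P)) ∧ ((((Q ∧ Q) ↔ (Q → Q)) ∧ ((Q ∧ Q) ∧ P)) ∧ ((Q ↔ P) ∧ Q)) = 1/5 ∧ 1/5 = 1/5

1/5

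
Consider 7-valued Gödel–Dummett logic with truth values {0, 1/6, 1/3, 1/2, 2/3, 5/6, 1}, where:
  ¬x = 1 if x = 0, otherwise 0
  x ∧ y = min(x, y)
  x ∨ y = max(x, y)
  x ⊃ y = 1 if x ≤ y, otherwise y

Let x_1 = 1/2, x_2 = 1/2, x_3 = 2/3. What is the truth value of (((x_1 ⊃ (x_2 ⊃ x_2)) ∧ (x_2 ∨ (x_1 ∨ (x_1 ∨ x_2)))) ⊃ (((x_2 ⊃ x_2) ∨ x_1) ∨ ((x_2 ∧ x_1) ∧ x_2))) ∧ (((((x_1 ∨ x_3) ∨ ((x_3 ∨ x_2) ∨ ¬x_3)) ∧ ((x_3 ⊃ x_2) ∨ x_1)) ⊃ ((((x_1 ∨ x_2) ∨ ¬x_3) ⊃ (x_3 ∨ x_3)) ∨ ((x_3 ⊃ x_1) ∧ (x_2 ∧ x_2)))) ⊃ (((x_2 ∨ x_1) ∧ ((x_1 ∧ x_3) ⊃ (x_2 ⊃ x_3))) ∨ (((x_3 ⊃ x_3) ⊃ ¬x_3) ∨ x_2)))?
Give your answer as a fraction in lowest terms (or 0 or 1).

x_2 ⊃ x_2 = 1/2 ⊃ 1/2 = 1
x_1 ⊃ (x_2 ⊃ x_2) = 1/2 ⊃ 1 = 1
x_1 ∨ x_2 = 1/2 ∨ 1/2 = 1/2
x_1 ∨ (x_1 ∨ x_2) = 1/2 ∨ 1/2 = 1/2
x_2 ∨ (x_1 ∨ (x_1 ∨ x_2)) = 1/2 ∨ 1/2 = 1/2
(x_1 ⊃ (x_2 ⊃ x_2)) ∧ (x_2 ∨ (x_1 ∨ (x_1 ∨ x_2))) = 1 ∧ 1/2 = 1/2
x_2 ⊃ x_2 = 1/2 ⊃ 1/2 = 1
(x_2 ⊃ x_2) ∨ x_1 = 1 ∨ 1/2 = 1
x_2 ∧ x_1 = 1/2 ∧ 1/2 = 1/2
(x_2 ∧ x_1) ∧ x_2 = 1/2 ∧ 1/2 = 1/2
((x_2 ⊃ x_2) ∨ x_1) ∨ ((x_2 ∧ x_1) ∧ x_2) = 1 ∨ 1/2 = 1
((x_1 ⊃ (x_2 ⊃ x_2)) ∧ (x_2 ∨ (x_1 ∨ (x_1 ∨ x_2)))) ⊃ (((x_2 ⊃ x_2) ∨ x_1) ∨ ((x_2 ∧ x_1) ∧ x_2)) = 1/2 ⊃ 1 = 1
x_1 ∨ x_3 = 1/2 ∨ 2/3 = 2/3
x_3 ∨ x_2 = 2/3 ∨ 1/2 = 2/3
¬x_3 = ¬2/3 = 0
(x_3 ∨ x_2) ∨ ¬x_3 = 2/3 ∨ 0 = 2/3
(x_1 ∨ x_3) ∨ ((x_3 ∨ x_2) ∨ ¬x_3) = 2/3 ∨ 2/3 = 2/3
x_3 ⊃ x_2 = 2/3 ⊃ 1/2 = 1/2
(x_3 ⊃ x_2) ∨ x_1 = 1/2 ∨ 1/2 = 1/2
((x_1 ∨ x_3) ∨ ((x_3 ∨ x_2) ∨ ¬x_3)) ∧ ((x_3 ⊃ x_2) ∨ x_1) = 2/3 ∧ 1/2 = 1/2
x_1 ∨ x_2 = 1/2 ∨ 1/2 = 1/2
¬x_3 = ¬2/3 = 0
(x_1 ∨ x_2) ∨ ¬x_3 = 1/2 ∨ 0 = 1/2
x_3 ∨ x_3 = 2/3 ∨ 2/3 = 2/3
((x_1 ∨ x_2) ∨ ¬x_3) ⊃ (x_3 ∨ x_3) = 1/2 ⊃ 2/3 = 1
x_3 ⊃ x_1 = 2/3 ⊃ 1/2 = 1/2
x_2 ∧ x_2 = 1/2 ∧ 1/2 = 1/2
(x_3 ⊃ x_1) ∧ (x_2 ∧ x_2) = 1/2 ∧ 1/2 = 1/2
(((x_1 ∨ x_2) ∨ ¬x_3) ⊃ (x_3 ∨ x_3)) ∨ ((x_3 ⊃ x_1) ∧ (x_2 ∧ x_2)) = 1 ∨ 1/2 = 1
(((x_1 ∨ x_3) ∨ ((x_3 ∨ x_2) ∨ ¬x_3)) ∧ ((x_3 ⊃ x_2) ∨ x_1)) ⊃ ((((x_1 ∨ x_2) ∨ ¬x_3) ⊃ (x_3 ∨ x_3)) ∨ ((x_3 ⊃ x_1) ∧ (x_2 ∧ x_2))) = 1/2 ⊃ 1 = 1
x_2 ∨ x_1 = 1/2 ∨ 1/2 = 1/2
x_1 ∧ x_3 = 1/2 ∧ 2/3 = 1/2
x_2 ⊃ x_3 = 1/2 ⊃ 2/3 = 1
(x_1 ∧ x_3) ⊃ (x_2 ⊃ x_3) = 1/2 ⊃ 1 = 1
(x_2 ∨ x_1) ∧ ((x_1 ∧ x_3) ⊃ (x_2 ⊃ x_3)) = 1/2 ∧ 1 = 1/2
x_3 ⊃ x_3 = 2/3 ⊃ 2/3 = 1
¬x_3 = ¬2/3 = 0
(x_3 ⊃ x_3) ⊃ ¬x_3 = 1 ⊃ 0 = 0
((x_3 ⊃ x_3) ⊃ ¬x_3) ∨ x_2 = 0 ∨ 1/2 = 1/2
((x_2 ∨ x_1) ∧ ((x_1 ∧ x_3) ⊃ (x_2 ⊃ x_3))) ∨ (((x_3 ⊃ x_3) ⊃ ¬x_3) ∨ x_2) = 1/2 ∨ 1/2 = 1/2
((((x_1 ∨ x_3) ∨ ((x_3 ∨ x_2) ∨ ¬x_3)) ∧ ((x_3 ⊃ x_2) ∨ x_1)) ⊃ ((((x_1 ∨ x_2) ∨ ¬x_3) ⊃ (x_3 ∨ x_3)) ∨ ((x_3 ⊃ x_1) ∧ (x_2 ∧ x_2)))) ⊃ (((x_2 ∨ x_1) ∧ ((x_1 ∧ x_3) ⊃ (x_2 ⊃ x_3))) ∨ (((x_3 ⊃ x_3) ⊃ ¬x_3) ∨ x_2)) = 1 ⊃ 1/2 = 1/2
(((x_1 ⊃ (x_2 ⊃ x_2)) ∧ (x_2 ∨ (x_1 ∨ (x_1 ∨ x_2)))) ⊃ (((x_2 ⊃ x_2) ∨ x_1) ∨ ((x_2 ∧ x_1) ∧ x_2))) ∧ (((((x_1 ∨ x_3) ∨ ((x_3 ∨ x_2) ∨ ¬x_3)) ∧ ((x_3 ⊃ x_2) ∨ x_1)) ⊃ ((((x_1 ∨ x_2) ∨ ¬x_3) ⊃ (x_3 ∨ x_3)) ∨ ((x_3 ⊃ x_1) ∧ (x_2 ∧ x_2)))) ⊃ (((x_2 ∨ x_1) ∧ ((x_1 ∧ x_3) ⊃ (x_2 ⊃ x_3))) ∨ (((x_3 ⊃ x_3) ⊃ ¬x_3) ∨ x_2))) = 1 ∧ 1/2 = 1/2

1/2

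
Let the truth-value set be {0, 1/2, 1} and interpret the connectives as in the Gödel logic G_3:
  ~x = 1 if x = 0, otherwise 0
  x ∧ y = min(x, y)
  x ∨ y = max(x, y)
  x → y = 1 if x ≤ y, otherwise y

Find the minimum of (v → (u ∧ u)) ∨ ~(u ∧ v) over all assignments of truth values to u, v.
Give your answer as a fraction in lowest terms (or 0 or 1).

1/2

Take u = 1/2, v = 1:
u ∧ u = 1/2 ∧ 1/2 = 1/2
v → (u ∧ u) = 1 → 1/2 = 1/2
u ∧ v = 1/2 ∧ 1 = 1/2
~(u ∧ v) = ~1/2 = 0
(v → (u ∧ u)) ∨ ~(u ∧ v) = 1/2 ∨ 0 = 1/2
No assignment yields a value below 1/2, so this is the minimum.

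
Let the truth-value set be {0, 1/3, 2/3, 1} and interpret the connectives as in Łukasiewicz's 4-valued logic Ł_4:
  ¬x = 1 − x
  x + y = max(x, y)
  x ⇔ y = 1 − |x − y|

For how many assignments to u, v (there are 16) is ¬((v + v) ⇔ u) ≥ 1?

u = 0, v = 0 ↦ 0  <
u = 0, v = 1/3 ↦ 1/3  <
u = 0, v = 2/3 ↦ 2/3  <
u = 0, v = 1 ↦ 1  ≥
u = 1/3, v = 0 ↦ 1/3  <
u = 1/3, v = 1/3 ↦ 0  <
u = 1/3, v = 2/3 ↦ 1/3  <
u = 1/3, v = 1 ↦ 2/3  <
u = 2/3, v = 0 ↦ 2/3  <
u = 2/3, v = 1/3 ↦ 1/3  <
u = 2/3, v = 2/3 ↦ 0  <
u = 2/3, v = 1 ↦ 1/3  <
u = 1, v = 0 ↦ 1  ≥
u = 1, v = 1/3 ↦ 2/3  <
u = 1, v = 2/3 ↦ 1/3  <
u = 1, v = 1 ↦ 0  <
So 2 of the 16 assignments meet the threshold.

2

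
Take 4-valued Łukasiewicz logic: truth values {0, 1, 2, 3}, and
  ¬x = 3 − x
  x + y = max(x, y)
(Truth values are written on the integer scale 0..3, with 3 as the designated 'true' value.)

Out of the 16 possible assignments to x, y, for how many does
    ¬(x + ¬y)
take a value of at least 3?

1

x = 0, y = 0 ↦ 0  <
x = 0, y = 1 ↦ 1  <
x = 0, y = 2 ↦ 2  <
x = 0, y = 3 ↦ 3  ≥
x = 1, y = 0 ↦ 0  <
x = 1, y = 1 ↦ 1  <
x = 1, y = 2 ↦ 2  <
x = 1, y = 3 ↦ 2  <
x = 2, y = 0 ↦ 0  <
x = 2, y = 1 ↦ 1  <
x = 2, y = 2 ↦ 1  <
x = 2, y = 3 ↦ 1  <
x = 3, y = 0 ↦ 0  <
x = 3, y = 1 ↦ 0  <
x = 3, y = 2 ↦ 0  <
x = 3, y = 3 ↦ 0  <
So 1 of the 16 assignments meets the threshold.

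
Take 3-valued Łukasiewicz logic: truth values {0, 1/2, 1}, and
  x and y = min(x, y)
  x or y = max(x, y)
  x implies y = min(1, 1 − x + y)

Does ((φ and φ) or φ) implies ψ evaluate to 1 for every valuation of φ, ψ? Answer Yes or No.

No

Counterexample: take φ = 1/2, ψ = 0.
φ and φ = 1/2 and 1/2 = 1/2
(φ and φ) or φ = 1/2 or 1/2 = 1/2
((φ and φ) or φ) implies ψ = 1/2 implies 0 = 1/2
This gives 1/2 ≠ 1.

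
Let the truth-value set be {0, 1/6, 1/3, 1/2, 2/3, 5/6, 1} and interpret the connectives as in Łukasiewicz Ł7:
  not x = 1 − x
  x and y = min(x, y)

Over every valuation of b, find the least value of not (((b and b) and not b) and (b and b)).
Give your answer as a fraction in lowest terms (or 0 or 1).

1/2

Take b = 1/2:
b and b = 1/2 and 1/2 = 1/2
not b = not 1/2 = 1/2
(b and b) and not b = 1/2 and 1/2 = 1/2
b and b = 1/2 and 1/2 = 1/2
((b and b) and not b) and (b and b) = 1/2 and 1/2 = 1/2
not (((b and b) and not b) and (b and b)) = not 1/2 = 1/2
No assignment yields a value below 1/2, so this is the minimum.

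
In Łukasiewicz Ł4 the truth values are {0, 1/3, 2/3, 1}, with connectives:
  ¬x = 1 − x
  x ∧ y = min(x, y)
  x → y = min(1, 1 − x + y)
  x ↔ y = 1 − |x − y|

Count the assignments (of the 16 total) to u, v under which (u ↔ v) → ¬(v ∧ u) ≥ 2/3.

u = 0, v = 0 ↦ 1  ≥
u = 0, v = 1/3 ↦ 1  ≥
u = 0, v = 2/3 ↦ 1  ≥
u = 0, v = 1 ↦ 1  ≥
u = 1/3, v = 0 ↦ 1  ≥
u = 1/3, v = 1/3 ↦ 2/3  ≥
u = 1/3, v = 2/3 ↦ 1  ≥
u = 1/3, v = 1 ↦ 1  ≥
u = 2/3, v = 0 ↦ 1  ≥
u = 2/3, v = 1/3 ↦ 1  ≥
u = 2/3, v = 2/3 ↦ 1/3  <
u = 2/3, v = 1 ↦ 2/3  ≥
u = 1, v = 0 ↦ 1  ≥
u = 1, v = 1/3 ↦ 1  ≥
u = 1, v = 2/3 ↦ 2/3  ≥
u = 1, v = 1 ↦ 0  <
So 14 of the 16 assignments meet the threshold.

14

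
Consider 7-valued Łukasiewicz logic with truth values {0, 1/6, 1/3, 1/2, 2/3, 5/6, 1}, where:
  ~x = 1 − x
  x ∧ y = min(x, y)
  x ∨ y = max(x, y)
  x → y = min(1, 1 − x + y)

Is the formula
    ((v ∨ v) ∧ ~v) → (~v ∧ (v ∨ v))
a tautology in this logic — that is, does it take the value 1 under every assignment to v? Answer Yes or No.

v = 0 ↦ 1
v = 1/6 ↦ 1
v = 1/3 ↦ 1
v = 1/2 ↦ 1
v = 2/3 ↦ 1
v = 5/6 ↦ 1
v = 1 ↦ 1
Every assignment gives a value ≥ 1.

Yes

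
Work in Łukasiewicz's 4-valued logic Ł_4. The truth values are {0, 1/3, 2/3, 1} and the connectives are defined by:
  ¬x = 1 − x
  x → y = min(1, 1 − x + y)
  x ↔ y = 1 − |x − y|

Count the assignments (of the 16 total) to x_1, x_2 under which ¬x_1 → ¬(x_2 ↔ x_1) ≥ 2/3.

13

x_1 = 0, x_2 = 0 ↦ 0  <
x_1 = 0, x_2 = 1/3 ↦ 1/3  <
x_1 = 0, x_2 = 2/3 ↦ 2/3  ≥
x_1 = 0, x_2 = 1 ↦ 1  ≥
x_1 = 1/3, x_2 = 0 ↦ 2/3  ≥
x_1 = 1/3, x_2 = 1/3 ↦ 1/3  <
x_1 = 1/3, x_2 = 2/3 ↦ 2/3  ≥
x_1 = 1/3, x_2 = 1 ↦ 1  ≥
x_1 = 2/3, x_2 = 0 ↦ 1  ≥
x_1 = 2/3, x_2 = 1/3 ↦ 1  ≥
x_1 = 2/3, x_2 = 2/3 ↦ 2/3  ≥
x_1 = 2/3, x_2 = 1 ↦ 1  ≥
x_1 = 1, x_2 = 0 ↦ 1  ≥
x_1 = 1, x_2 = 1/3 ↦ 1  ≥
x_1 = 1, x_2 = 2/3 ↦ 1  ≥
x_1 = 1, x_2 = 1 ↦ 1  ≥
So 13 of the 16 assignments meet the threshold.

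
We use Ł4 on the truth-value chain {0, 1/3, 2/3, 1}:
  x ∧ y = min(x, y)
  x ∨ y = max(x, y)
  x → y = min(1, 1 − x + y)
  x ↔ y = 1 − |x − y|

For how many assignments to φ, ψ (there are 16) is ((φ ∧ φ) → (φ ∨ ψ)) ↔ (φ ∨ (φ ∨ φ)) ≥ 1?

4

φ = 0, ψ = 0 ↦ 0  <
φ = 0, ψ = 1/3 ↦ 0  <
φ = 0, ψ = 2/3 ↦ 0  <
φ = 0, ψ = 1 ↦ 0  <
φ = 1/3, ψ = 0 ↦ 1/3  <
φ = 1/3, ψ = 1/3 ↦ 1/3  <
φ = 1/3, ψ = 2/3 ↦ 1/3  <
φ = 1/3, ψ = 1 ↦ 1/3  <
φ = 2/3, ψ = 0 ↦ 2/3  <
φ = 2/3, ψ = 1/3 ↦ 2/3  <
φ = 2/3, ψ = 2/3 ↦ 2/3  <
φ = 2/3, ψ = 1 ↦ 2/3  <
φ = 1, ψ = 0 ↦ 1  ≥
φ = 1, ψ = 1/3 ↦ 1  ≥
φ = 1, ψ = 2/3 ↦ 1  ≥
φ = 1, ψ = 1 ↦ 1  ≥
So 4 of the 16 assignments meet the threshold.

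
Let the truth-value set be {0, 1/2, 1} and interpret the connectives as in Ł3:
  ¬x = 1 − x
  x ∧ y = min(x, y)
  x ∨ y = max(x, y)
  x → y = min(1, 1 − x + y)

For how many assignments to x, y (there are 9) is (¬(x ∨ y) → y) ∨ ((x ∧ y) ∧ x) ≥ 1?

7

x = 0, y = 0 ↦ 0  <
x = 0, y = 1/2 ↦ 1  ≥
x = 0, y = 1 ↦ 1  ≥
x = 1/2, y = 0 ↦ 1/2  <
x = 1/2, y = 1/2 ↦ 1  ≥
x = 1/2, y = 1 ↦ 1  ≥
x = 1, y = 0 ↦ 1  ≥
x = 1, y = 1/2 ↦ 1  ≥
x = 1, y = 1 ↦ 1  ≥
So 7 of the 9 assignments meet the threshold.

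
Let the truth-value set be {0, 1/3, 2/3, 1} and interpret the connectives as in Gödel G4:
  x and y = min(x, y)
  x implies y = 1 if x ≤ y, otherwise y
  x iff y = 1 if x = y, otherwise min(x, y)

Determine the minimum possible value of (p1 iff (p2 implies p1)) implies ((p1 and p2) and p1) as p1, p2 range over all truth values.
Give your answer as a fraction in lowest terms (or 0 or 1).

0

Take p1 = 0, p2 = 1/3:
p2 implies p1 = 1/3 implies 0 = 0
p1 iff (p2 implies p1) = 0 iff 0 = 1
p1 and p2 = 0 and 1/3 = 0
(p1 and p2) and p1 = 0 and 0 = 0
(p1 iff (p2 implies p1)) implies ((p1 and p2) and p1) = 1 implies 0 = 0
No assignment yields a value below 0, so this is the minimum.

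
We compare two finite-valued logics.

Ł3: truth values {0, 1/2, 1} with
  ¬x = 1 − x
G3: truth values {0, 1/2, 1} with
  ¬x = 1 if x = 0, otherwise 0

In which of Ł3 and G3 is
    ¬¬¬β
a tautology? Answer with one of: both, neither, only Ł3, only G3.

neither

In Ł3: at β = 1/2 the value is 1/2 — not a tautology.
In G3: at β = 1/2 the value is 0 — not a tautology.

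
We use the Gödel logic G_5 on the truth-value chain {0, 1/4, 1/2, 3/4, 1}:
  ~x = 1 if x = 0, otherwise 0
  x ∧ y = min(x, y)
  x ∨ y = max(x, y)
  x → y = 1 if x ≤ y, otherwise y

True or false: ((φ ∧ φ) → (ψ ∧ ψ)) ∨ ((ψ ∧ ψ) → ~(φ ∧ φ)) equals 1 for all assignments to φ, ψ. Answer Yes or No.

Counterexample: take φ = 1/2, ψ = 1/4.
φ ∧ φ = 1/2 ∧ 1/2 = 1/2
ψ ∧ ψ = 1/4 ∧ 1/4 = 1/4
(φ ∧ φ) → (ψ ∧ ψ) = 1/2 → 1/4 = 1/4
ψ ∧ ψ = 1/4 ∧ 1/4 = 1/4
φ ∧ φ = 1/2 ∧ 1/2 = 1/2
~(φ ∧ φ) = ~1/2 = 0
(ψ ∧ ψ) → ~(φ ∧ φ) = 1/4 → 0 = 0
((φ ∧ φ) → (ψ ∧ ψ)) ∨ ((ψ ∧ ψ) → ~(φ ∧ φ)) = 1/4 ∨ 0 = 1/4
This gives 1/4 ≠ 1.

No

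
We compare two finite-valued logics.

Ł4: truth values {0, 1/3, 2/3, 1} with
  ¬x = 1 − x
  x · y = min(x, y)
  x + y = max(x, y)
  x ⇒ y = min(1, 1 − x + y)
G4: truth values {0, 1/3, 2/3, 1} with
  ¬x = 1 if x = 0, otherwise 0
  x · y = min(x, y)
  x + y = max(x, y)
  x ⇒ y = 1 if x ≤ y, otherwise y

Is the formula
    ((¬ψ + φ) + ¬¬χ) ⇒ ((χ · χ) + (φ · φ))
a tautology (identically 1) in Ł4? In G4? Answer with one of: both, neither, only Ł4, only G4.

neither

In Ł4: at φ = 0, ψ = 0, χ = 0 the value is 0 — not a tautology.
In G4: at φ = 0, ψ = 0, χ = 0 the value is 0 — not a tautology.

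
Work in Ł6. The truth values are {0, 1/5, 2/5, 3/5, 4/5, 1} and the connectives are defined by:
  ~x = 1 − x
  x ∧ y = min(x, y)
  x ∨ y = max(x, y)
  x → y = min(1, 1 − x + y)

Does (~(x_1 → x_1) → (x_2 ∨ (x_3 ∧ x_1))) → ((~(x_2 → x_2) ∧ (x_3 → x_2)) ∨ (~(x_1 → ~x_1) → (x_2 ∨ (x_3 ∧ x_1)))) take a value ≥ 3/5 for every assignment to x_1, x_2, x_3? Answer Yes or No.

Counterexample: take x_1 = 4/5, x_2 = 0, x_3 = 0.
x_1 → x_1 = 4/5 → 4/5 = 1
~(x_1 → x_1) = ~1 = 0
x_3 ∧ x_1 = 0 ∧ 4/5 = 0
x_2 ∨ (x_3 ∧ x_1) = 0 ∨ 0 = 0
~(x_1 → x_1) → (x_2 ∨ (x_3 ∧ x_1)) = 0 → 0 = 1
x_2 → x_2 = 0 → 0 = 1
~(x_2 → x_2) = ~1 = 0
x_3 → x_2 = 0 → 0 = 1
~(x_2 → x_2) ∧ (x_3 → x_2) = 0 ∧ 1 = 0
~x_1 = ~4/5 = 1/5
x_1 → ~x_1 = 4/5 → 1/5 = 2/5
~(x_1 → ~x_1) = ~2/5 = 3/5
x_3 ∧ x_1 = 0 ∧ 4/5 = 0
x_2 ∨ (x_3 ∧ x_1) = 0 ∨ 0 = 0
~(x_1 → ~x_1) → (x_2 ∨ (x_3 ∧ x_1)) = 3/5 → 0 = 2/5
(~(x_2 → x_2) ∧ (x_3 → x_2)) ∨ (~(x_1 → ~x_1) → (x_2 ∨ (x_3 ∧ x_1))) = 0 ∨ 2/5 = 2/5
(~(x_1 → x_1) → (x_2 ∨ (x_3 ∧ x_1))) → ((~(x_2 → x_2) ∧ (x_3 → x_2)) ∨ (~(x_1 → ~x_1) → (x_2 ∨ (x_3 ∧ x_1)))) = 1 → 2/5 = 2/5
This gives 2/5, which is below 3/5.

No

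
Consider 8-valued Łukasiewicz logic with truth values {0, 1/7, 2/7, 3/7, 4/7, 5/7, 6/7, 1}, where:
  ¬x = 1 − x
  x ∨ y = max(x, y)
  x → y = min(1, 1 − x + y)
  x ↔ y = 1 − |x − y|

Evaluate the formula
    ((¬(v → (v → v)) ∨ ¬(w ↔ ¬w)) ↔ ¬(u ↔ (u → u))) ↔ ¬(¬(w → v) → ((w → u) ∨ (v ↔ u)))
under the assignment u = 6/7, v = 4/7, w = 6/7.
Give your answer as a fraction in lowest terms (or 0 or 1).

v → v = 4/7 → 4/7 = 1
v → (v → v) = 4/7 → 1 = 1
¬(v → (v → v)) = ¬1 = 0
¬w = ¬6/7 = 1/7
w ↔ ¬w = 6/7 ↔ 1/7 = 2/7
¬(w ↔ ¬w) = ¬2/7 = 5/7
¬(v → (v → v)) ∨ ¬(w ↔ ¬w) = 0 ∨ 5/7 = 5/7
u → u = 6/7 → 6/7 = 1
u ↔ (u → u) = 6/7 ↔ 1 = 6/7
¬(u ↔ (u → u)) = ¬6/7 = 1/7
(¬(v → (v → v)) ∨ ¬(w ↔ ¬w)) ↔ ¬(u ↔ (u → u)) = 5/7 ↔ 1/7 = 3/7
w → v = 6/7 → 4/7 = 5/7
¬(w → v) = ¬5/7 = 2/7
w → u = 6/7 → 6/7 = 1
v ↔ u = 4/7 ↔ 6/7 = 5/7
(w → u) ∨ (v ↔ u) = 1 ∨ 5/7 = 1
¬(w → v) → ((w → u) ∨ (v ↔ u)) = 2/7 → 1 = 1
¬(¬(w → v) → ((w → u) ∨ (v ↔ u))) = ¬1 = 0
((¬(v → (v → v)) ∨ ¬(w ↔ ¬w)) ↔ ¬(u ↔ (u → u))) ↔ ¬(¬(w → v) → ((w → u) ∨ (v ↔ u))) = 3/7 ↔ 0 = 4/7

4/7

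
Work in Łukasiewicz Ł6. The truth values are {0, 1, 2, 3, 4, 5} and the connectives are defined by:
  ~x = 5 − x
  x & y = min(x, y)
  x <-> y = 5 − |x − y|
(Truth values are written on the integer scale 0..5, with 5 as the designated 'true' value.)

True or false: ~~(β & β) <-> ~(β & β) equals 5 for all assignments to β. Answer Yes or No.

Counterexample: take β = 0.
β & β = 0 & 0 = 0
~(β & β) = ~0 = 5
~~(β & β) = ~5 = 0
~(β & β) = ~0 = 5
~~(β & β) <-> ~(β & β) = 0 <-> 5 = 0
This gives 0 ≠ 5.

No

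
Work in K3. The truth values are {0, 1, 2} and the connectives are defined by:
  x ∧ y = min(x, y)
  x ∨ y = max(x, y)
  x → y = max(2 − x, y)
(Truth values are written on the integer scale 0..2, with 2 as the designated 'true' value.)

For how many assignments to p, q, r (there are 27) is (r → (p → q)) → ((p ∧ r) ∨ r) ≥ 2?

value 2: 9 assignments (counts)
value 1: 9 assignments
value 0: 9 assignments
So 9 of the 27 assignments meet the threshold.

9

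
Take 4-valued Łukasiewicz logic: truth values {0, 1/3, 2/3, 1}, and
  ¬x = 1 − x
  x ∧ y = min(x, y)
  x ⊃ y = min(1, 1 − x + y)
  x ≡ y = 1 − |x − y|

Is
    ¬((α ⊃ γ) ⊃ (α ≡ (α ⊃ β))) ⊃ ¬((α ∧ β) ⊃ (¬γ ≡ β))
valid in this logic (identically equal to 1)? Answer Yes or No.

Counterexample: take α = 0, β = 0, γ = 0.
α ⊃ γ = 0 ⊃ 0 = 1
α ⊃ β = 0 ⊃ 0 = 1
α ≡ (α ⊃ β) = 0 ≡ 1 = 0
(α ⊃ γ) ⊃ (α ≡ (α ⊃ β)) = 1 ⊃ 0 = 0
¬((α ⊃ γ) ⊃ (α ≡ (α ⊃ β))) = ¬0 = 1
α ∧ β = 0 ∧ 0 = 0
¬γ = ¬0 = 1
¬γ ≡ β = 1 ≡ 0 = 0
(α ∧ β) ⊃ (¬γ ≡ β) = 0 ⊃ 0 = 1
¬((α ∧ β) ⊃ (¬γ ≡ β)) = ¬1 = 0
¬((α ⊃ γ) ⊃ (α ≡ (α ⊃ β))) ⊃ ¬((α ∧ β) ⊃ (¬γ ≡ β)) = 1 ⊃ 0 = 0
This gives 0 ≠ 1.

No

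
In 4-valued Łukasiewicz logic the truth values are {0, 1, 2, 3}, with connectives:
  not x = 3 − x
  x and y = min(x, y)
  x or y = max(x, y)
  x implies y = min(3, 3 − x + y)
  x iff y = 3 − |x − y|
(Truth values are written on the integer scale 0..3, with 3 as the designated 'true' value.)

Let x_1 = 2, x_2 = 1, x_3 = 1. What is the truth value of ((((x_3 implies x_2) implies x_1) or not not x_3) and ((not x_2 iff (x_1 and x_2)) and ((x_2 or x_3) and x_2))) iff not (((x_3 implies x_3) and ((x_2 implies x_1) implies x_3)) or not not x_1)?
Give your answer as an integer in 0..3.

x_3 implies x_2 = 1 implies 1 = 3
(x_3 implies x_2) implies x_1 = 3 implies 2 = 2
not x_3 = not 1 = 2
not not x_3 = not 2 = 1
((x_3 implies x_2) implies x_1) or not not x_3 = 2 or 1 = 2
not x_2 = not 1 = 2
x_1 and x_2 = 2 and 1 = 1
not x_2 iff (x_1 and x_2) = 2 iff 1 = 2
x_2 or x_3 = 1 or 1 = 1
(x_2 or x_3) and x_2 = 1 and 1 = 1
(not x_2 iff (x_1 and x_2)) and ((x_2 or x_3) and x_2) = 2 and 1 = 1
(((x_3 implies x_2) implies x_1) or not not x_3) and ((not x_2 iff (x_1 and x_2)) and ((x_2 or x_3) and x_2)) = 2 and 1 = 1
x_3 implies x_3 = 1 implies 1 = 3
x_2 implies x_1 = 1 implies 2 = 3
(x_2 implies x_1) implies x_3 = 3 implies 1 = 1
(x_3 implies x_3) and ((x_2 implies x_1) implies x_3) = 3 and 1 = 1
not x_1 = not 2 = 1
not not x_1 = not 1 = 2
((x_3 implies x_3) and ((x_2 implies x_1) implies x_3)) or not not x_1 = 1 or 2 = 2
not (((x_3 implies x_3) and ((x_2 implies x_1) implies x_3)) or not not x_1) = not 2 = 1
((((x_3 implies x_2) implies x_1) or not not x_3) and ((not x_2 iff (x_1 and x_2)) and ((x_2 or x_3) and x_2))) iff not (((x_3 implies x_3) and ((x_2 implies x_1) implies x_3)) or not not x_1) = 1 iff 1 = 3

3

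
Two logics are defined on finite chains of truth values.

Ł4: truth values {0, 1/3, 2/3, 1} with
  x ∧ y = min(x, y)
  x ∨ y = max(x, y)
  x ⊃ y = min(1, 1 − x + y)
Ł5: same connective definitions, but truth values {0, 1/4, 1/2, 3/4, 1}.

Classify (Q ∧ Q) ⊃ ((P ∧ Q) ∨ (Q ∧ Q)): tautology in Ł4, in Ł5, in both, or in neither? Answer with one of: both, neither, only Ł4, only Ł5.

In Ł4: every assignment gives 1 — tautology.
In Ł5: every assignment gives 1 — tautology.

both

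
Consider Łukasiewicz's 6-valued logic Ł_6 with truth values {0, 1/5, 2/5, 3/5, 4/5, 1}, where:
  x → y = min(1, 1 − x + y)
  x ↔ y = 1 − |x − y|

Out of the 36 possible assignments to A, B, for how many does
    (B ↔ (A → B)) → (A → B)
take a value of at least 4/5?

30

value 1: 27 assignments (counts)
value 4/5: 3 assignments (counts)
value 3/5: 2 assignments
value 2/5: 2 assignments
value 1/5: 1 assignment
value 0: 1 assignment
So 30 of the 36 assignments meet the threshold.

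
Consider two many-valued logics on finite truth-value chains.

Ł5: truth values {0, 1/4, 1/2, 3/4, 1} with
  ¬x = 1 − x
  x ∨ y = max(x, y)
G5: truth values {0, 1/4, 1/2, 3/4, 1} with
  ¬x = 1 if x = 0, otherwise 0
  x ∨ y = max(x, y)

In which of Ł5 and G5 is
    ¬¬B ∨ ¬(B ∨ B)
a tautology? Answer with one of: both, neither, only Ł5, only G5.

only G5

In Ł5: at B = 1/4 the value is 3/4 — not a tautology.
In G5: every assignment gives 1 — tautology.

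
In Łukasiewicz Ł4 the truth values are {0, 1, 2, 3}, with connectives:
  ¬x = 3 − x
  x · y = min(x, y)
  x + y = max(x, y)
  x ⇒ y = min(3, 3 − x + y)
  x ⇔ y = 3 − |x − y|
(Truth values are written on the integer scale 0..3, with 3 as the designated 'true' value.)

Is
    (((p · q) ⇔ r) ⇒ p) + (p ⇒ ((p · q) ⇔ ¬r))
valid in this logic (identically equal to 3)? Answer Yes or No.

No

Counterexample: take p = 1, q = 0, r = 0.
p · q = 1 · 0 = 0
(p · q) ⇔ r = 0 ⇔ 0 = 3
((p · q) ⇔ r) ⇒ p = 3 ⇒ 1 = 1
p · q = 1 · 0 = 0
¬r = ¬0 = 3
(p · q) ⇔ ¬r = 0 ⇔ 3 = 0
p ⇒ ((p · q) ⇔ ¬r) = 1 ⇒ 0 = 2
(((p · q) ⇔ r) ⇒ p) + (p ⇒ ((p · q) ⇔ ¬r)) = 1 + 2 = 2
This gives 2 ≠ 3.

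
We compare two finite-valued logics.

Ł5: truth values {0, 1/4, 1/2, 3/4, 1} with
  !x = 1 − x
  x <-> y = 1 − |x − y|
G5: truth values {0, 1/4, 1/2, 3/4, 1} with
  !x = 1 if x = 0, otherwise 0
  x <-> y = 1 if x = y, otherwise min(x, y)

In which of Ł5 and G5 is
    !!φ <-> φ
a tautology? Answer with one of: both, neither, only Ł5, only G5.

only Ł5

In Ł5: every assignment gives 1 — tautology.
In G5: at φ = 1/4 the value is 1/4 — not a tautology.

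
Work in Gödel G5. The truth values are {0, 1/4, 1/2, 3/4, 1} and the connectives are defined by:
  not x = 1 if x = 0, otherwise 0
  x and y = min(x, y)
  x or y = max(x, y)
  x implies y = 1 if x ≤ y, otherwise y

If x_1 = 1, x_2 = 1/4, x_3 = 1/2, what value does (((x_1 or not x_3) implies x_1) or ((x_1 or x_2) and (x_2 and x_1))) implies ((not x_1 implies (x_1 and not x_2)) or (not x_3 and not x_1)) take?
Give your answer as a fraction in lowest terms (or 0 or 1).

not x_3 = not 1/2 = 0
x_1 or not x_3 = 1 or 0 = 1
(x_1 or not x_3) implies x_1 = 1 implies 1 = 1
x_1 or x_2 = 1 or 1/4 = 1
x_2 and x_1 = 1/4 and 1 = 1/4
(x_1 or x_2) and (x_2 and x_1) = 1 and 1/4 = 1/4
((x_1 or not x_3) implies x_1) or ((x_1 or x_2) and (x_2 and x_1)) = 1 or 1/4 = 1
not x_1 = not 1 = 0
not x_2 = not 1/4 = 0
x_1 and not x_2 = 1 and 0 = 0
not x_1 implies (x_1 and not x_2) = 0 implies 0 = 1
not x_3 = not 1/2 = 0
not x_1 = not 1 = 0
not x_3 and not x_1 = 0 and 0 = 0
(not x_1 implies (x_1 and not x_2)) or (not x_3 and not x_1) = 1 or 0 = 1
(((x_1 or not x_3) implies x_1) or ((x_1 or x_2) and (x_2 and x_1))) implies ((not x_1 implies (x_1 and not x_2)) or (not x_3 and not x_1)) = 1 implies 1 = 1

1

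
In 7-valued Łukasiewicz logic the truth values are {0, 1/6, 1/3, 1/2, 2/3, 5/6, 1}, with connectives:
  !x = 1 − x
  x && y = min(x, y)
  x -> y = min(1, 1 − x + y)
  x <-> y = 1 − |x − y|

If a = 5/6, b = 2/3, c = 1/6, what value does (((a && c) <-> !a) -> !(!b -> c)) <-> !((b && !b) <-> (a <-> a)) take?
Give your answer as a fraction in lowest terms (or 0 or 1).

1/2

a && c = 5/6 && 1/6 = 1/6
!a = !5/6 = 1/6
(a && c) <-> !a = 1/6 <-> 1/6 = 1
!b = !2/3 = 1/3
!b -> c = 1/3 -> 1/6 = 5/6
!(!b -> c) = !5/6 = 1/6
((a && c) <-> !a) -> !(!b -> c) = 1 -> 1/6 = 1/6
!b = !2/3 = 1/3
b && !b = 2/3 && 1/3 = 1/3
a <-> a = 5/6 <-> 5/6 = 1
(b && !b) <-> (a <-> a) = 1/3 <-> 1 = 1/3
!((b && !b) <-> (a <-> a)) = !1/3 = 2/3
(((a && c) <-> !a) -> !(!b -> c)) <-> !((b && !b) <-> (a <-> a)) = 1/6 <-> 2/3 = 1/2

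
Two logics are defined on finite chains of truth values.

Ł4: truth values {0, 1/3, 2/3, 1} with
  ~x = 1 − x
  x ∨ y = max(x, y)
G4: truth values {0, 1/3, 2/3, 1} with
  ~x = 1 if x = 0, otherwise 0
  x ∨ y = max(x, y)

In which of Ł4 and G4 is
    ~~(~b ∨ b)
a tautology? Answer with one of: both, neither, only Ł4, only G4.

only G4

In Ł4: at b = 1/3 the value is 2/3 — not a tautology.
In G4: every assignment gives 1 — tautology.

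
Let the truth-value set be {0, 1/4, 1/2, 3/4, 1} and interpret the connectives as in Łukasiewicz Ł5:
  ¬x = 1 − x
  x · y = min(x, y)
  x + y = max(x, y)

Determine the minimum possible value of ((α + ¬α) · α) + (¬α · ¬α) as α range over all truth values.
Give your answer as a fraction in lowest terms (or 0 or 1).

1/2

Take α = 1/2:
¬α = ¬1/2 = 1/2
α + ¬α = 1/2 + 1/2 = 1/2
(α + ¬α) · α = 1/2 · 1/2 = 1/2
¬α = ¬1/2 = 1/2
¬α = ¬1/2 = 1/2
¬α · ¬α = 1/2 · 1/2 = 1/2
((α + ¬α) · α) + (¬α · ¬α) = 1/2 + 1/2 = 1/2
No assignment yields a value below 1/2, so this is the minimum.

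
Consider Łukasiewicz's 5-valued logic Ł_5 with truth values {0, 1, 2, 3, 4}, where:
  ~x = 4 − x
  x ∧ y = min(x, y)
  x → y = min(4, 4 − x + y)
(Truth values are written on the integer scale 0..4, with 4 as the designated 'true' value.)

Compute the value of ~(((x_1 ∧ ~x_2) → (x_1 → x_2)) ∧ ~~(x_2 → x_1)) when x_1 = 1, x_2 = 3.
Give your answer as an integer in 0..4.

~x_2 = ~3 = 1
x_1 ∧ ~x_2 = 1 ∧ 1 = 1
x_1 → x_2 = 1 → 3 = 4
(x_1 ∧ ~x_2) → (x_1 → x_2) = 1 → 4 = 4
x_2 → x_1 = 3 → 1 = 2
~(x_2 → x_1) = ~2 = 2
~~(x_2 → x_1) = ~2 = 2
((x_1 ∧ ~x_2) → (x_1 → x_2)) ∧ ~~(x_2 → x_1) = 4 ∧ 2 = 2
~(((x_1 ∧ ~x_2) → (x_1 → x_2)) ∧ ~~(x_2 → x_1)) = ~2 = 2

2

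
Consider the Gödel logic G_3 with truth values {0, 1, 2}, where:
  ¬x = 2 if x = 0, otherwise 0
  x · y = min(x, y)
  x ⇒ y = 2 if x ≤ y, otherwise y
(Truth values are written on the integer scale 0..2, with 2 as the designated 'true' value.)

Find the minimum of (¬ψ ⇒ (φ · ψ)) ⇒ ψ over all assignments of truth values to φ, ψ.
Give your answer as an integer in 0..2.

1

Take φ = 0, ψ = 1:
¬ψ = ¬1 = 0
φ · ψ = 0 · 1 = 0
¬ψ ⇒ (φ · ψ) = 0 ⇒ 0 = 2
(¬ψ ⇒ (φ · ψ)) ⇒ ψ = 2 ⇒ 1 = 1
No assignment yields a value below 1, so this is the minimum.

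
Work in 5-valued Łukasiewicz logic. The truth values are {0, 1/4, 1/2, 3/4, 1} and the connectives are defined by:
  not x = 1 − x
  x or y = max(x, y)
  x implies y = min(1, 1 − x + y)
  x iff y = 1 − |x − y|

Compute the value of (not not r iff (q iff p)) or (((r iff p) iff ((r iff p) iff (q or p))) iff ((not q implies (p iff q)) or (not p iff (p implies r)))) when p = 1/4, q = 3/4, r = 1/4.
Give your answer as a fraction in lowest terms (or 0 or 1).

3/4

not r = not 1/4 = 3/4
not not r = not 3/4 = 1/4
q iff p = 3/4 iff 1/4 = 1/2
not not r iff (q iff p) = 1/4 iff 1/2 = 3/4
r iff p = 1/4 iff 1/4 = 1
r iff p = 1/4 iff 1/4 = 1
q or p = 3/4 or 1/4 = 3/4
(r iff p) iff (q or p) = 1 iff 3/4 = 3/4
(r iff p) iff ((r iff p) iff (q or p)) = 1 iff 3/4 = 3/4
not q = not 3/4 = 1/4
p iff q = 1/4 iff 3/4 = 1/2
not q implies (p iff q) = 1/4 implies 1/2 = 1
not p = not 1/4 = 3/4
p implies r = 1/4 implies 1/4 = 1
not p iff (p implies r) = 3/4 iff 1 = 3/4
(not q implies (p iff q)) or (not p iff (p implies r)) = 1 or 3/4 = 1
((r iff p) iff ((r iff p) iff (q or p))) iff ((not q implies (p iff q)) or (not p iff (p implies r))) = 3/4 iff 1 = 3/4
(not not r iff (q iff p)) or (((r iff p) iff ((r iff p) iff (q or p))) iff ((not q implies (p iff q)) or (not p iff (p implies r)))) = 3/4 or 3/4 = 3/4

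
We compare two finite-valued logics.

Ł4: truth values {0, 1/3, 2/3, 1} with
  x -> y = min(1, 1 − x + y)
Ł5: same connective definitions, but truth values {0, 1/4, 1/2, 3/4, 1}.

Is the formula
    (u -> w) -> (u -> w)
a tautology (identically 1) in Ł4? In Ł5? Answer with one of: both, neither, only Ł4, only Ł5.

both

In Ł4: every assignment gives 1 — tautology.
In Ł5: every assignment gives 1 — tautology.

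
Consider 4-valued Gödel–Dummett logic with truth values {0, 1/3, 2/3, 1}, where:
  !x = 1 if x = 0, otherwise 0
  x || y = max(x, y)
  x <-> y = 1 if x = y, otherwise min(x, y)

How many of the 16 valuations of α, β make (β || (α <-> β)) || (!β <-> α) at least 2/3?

α = 0, β = 0 ↦ 1  ≥
α = 0, β = 1/3 ↦ 1  ≥
α = 0, β = 2/3 ↦ 1  ≥
α = 0, β = 1 ↦ 1  ≥
α = 1/3, β = 0 ↦ 1/3  <
α = 1/3, β = 1/3 ↦ 1  ≥
α = 1/3, β = 2/3 ↦ 2/3  ≥
α = 1/3, β = 1 ↦ 1  ≥
α = 2/3, β = 0 ↦ 2/3  ≥
α = 2/3, β = 1/3 ↦ 1/3  <
α = 2/3, β = 2/3 ↦ 1  ≥
α = 2/3, β = 1 ↦ 1  ≥
α = 1, β = 0 ↦ 1  ≥
α = 1, β = 1/3 ↦ 1/3  <
α = 1, β = 2/3 ↦ 2/3  ≥
α = 1, β = 1 ↦ 1  ≥
So 13 of the 16 assignments meet the threshold.

13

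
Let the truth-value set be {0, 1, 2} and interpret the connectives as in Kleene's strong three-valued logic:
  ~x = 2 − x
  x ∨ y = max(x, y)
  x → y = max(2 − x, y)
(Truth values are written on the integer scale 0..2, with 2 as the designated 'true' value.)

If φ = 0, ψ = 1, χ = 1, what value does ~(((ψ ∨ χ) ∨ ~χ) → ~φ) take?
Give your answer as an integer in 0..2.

0

ψ ∨ χ = 1 ∨ 1 = 1
~χ = ~1 = 1
(ψ ∨ χ) ∨ ~χ = 1 ∨ 1 = 1
~φ = ~0 = 2
((ψ ∨ χ) ∨ ~χ) → ~φ = 1 → 2 = 2
~(((ψ ∨ χ) ∨ ~χ) → ~φ) = ~2 = 0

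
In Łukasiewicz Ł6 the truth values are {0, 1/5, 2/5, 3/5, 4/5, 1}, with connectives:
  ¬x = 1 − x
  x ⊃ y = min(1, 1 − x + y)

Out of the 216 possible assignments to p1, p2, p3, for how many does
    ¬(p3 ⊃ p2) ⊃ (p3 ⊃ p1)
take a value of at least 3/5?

209

value 1: 194 assignments (counts)
value 4/5: 9 assignments (counts)
value 3/5: 6 assignments (counts)
value 2/5: 4 assignments
value 1/5: 2 assignments
value 0: 1 assignment
So 209 of the 216 assignments meet the threshold.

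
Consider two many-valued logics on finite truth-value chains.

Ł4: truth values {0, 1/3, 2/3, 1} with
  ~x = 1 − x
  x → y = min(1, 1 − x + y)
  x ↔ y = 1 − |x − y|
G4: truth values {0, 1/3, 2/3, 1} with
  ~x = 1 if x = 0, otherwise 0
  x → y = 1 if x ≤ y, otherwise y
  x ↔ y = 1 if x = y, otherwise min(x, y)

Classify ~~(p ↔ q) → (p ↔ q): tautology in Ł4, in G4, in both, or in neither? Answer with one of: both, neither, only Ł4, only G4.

only Ł4

In Ł4: every assignment gives 1 — tautology.
In G4: at p = 1/3, q = 2/3 the value is 1/3 — not a tautology.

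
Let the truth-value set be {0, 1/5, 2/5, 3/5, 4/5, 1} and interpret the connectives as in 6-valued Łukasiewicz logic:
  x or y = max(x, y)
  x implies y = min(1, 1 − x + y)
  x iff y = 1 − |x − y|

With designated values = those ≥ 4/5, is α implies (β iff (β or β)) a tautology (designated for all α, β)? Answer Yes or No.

At α = 4/5, β = 3/5, for instance:
β or β = 3/5 or 3/5 = 3/5
β iff (β or β) = 3/5 iff 3/5 = 1
α implies (β iff (β or β)) = 4/5 implies 1 = 1
and checking the remaining 35 assignments likewise gives ≥ 4/5 in every case.

Yes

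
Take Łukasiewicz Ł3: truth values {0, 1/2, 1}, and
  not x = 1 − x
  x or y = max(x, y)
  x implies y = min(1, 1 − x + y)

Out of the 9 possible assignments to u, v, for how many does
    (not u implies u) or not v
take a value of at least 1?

7

u = 0, v = 0 ↦ 1  ≥
u = 0, v = 1/2 ↦ 1/2  <
u = 0, v = 1 ↦ 0  <
u = 1/2, v = 0 ↦ 1  ≥
u = 1/2, v = 1/2 ↦ 1  ≥
u = 1/2, v = 1 ↦ 1  ≥
u = 1, v = 0 ↦ 1  ≥
u = 1, v = 1/2 ↦ 1  ≥
u = 1, v = 1 ↦ 1  ≥
So 7 of the 9 assignments meet the threshold.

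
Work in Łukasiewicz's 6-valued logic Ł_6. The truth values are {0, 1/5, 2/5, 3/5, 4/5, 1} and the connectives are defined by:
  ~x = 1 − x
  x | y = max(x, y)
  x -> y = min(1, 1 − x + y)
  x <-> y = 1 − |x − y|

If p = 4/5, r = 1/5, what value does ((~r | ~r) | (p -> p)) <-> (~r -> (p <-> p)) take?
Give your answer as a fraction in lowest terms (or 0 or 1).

~r = ~1/5 = 4/5
~r = ~1/5 = 4/5
~r | ~r = 4/5 | 4/5 = 4/5
p -> p = 4/5 -> 4/5 = 1
(~r | ~r) | (p -> p) = 4/5 | 1 = 1
~r = ~1/5 = 4/5
p <-> p = 4/5 <-> 4/5 = 1
~r -> (p <-> p) = 4/5 -> 1 = 1
((~r | ~r) | (p -> p)) <-> (~r -> (p <-> p)) = 1 <-> 1 = 1

1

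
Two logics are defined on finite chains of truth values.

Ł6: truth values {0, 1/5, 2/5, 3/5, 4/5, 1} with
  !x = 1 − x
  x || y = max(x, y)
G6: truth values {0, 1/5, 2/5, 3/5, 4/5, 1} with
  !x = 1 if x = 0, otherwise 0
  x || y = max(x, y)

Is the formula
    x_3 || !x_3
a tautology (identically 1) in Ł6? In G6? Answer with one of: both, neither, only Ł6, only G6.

In Ł6: at x_3 = 1/5 the value is 4/5 — not a tautology.
In G6: at x_3 = 1/5 the value is 1/5 — not a tautology.

neither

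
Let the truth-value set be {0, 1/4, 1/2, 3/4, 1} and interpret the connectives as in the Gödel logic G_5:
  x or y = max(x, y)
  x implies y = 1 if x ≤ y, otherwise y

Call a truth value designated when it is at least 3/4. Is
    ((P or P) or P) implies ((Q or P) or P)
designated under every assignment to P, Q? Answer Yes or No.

Yes

At P = 1/2, Q = 1, for instance:
P or P = 1/2 or 1/2 = 1/2
(P or P) or P = 1/2 or 1/2 = 1/2
Q or P = 1 or 1/2 = 1
(Q or P) or P = 1 or 1/2 = 1
((P or P) or P) implies ((Q or P) or P) = 1/2 implies 1 = 1
and checking the remaining 24 assignments likewise gives ≥ 3/4 in every case.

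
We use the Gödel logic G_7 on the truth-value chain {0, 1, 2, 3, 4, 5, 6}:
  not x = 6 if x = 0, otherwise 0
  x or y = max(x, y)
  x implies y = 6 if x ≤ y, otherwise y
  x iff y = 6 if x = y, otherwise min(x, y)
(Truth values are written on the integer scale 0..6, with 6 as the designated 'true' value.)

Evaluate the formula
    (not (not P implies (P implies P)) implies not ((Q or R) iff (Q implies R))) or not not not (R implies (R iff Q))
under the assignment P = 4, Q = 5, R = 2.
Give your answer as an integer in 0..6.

6

not P = not 4 = 0
P implies P = 4 implies 4 = 6
not P implies (P implies P) = 0 implies 6 = 6
not (not P implies (P implies P)) = not 6 = 0
Q or R = 5 or 2 = 5
Q implies R = 5 implies 2 = 2
(Q or R) iff (Q implies R) = 5 iff 2 = 2
not ((Q or R) iff (Q implies R)) = not 2 = 0
not (not P implies (P implies P)) implies not ((Q or R) iff (Q implies R)) = 0 implies 0 = 6
R iff Q = 2 iff 5 = 2
R implies (R iff Q) = 2 implies 2 = 6
not (R implies (R iff Q)) = not 6 = 0
not not (R implies (R iff Q)) = not 0 = 6
not not not (R implies (R iff Q)) = not 6 = 0
(not (not P implies (P implies P)) implies not ((Q or R) iff (Q implies R))) or not not not (R implies (R iff Q)) = 6 or 0 = 6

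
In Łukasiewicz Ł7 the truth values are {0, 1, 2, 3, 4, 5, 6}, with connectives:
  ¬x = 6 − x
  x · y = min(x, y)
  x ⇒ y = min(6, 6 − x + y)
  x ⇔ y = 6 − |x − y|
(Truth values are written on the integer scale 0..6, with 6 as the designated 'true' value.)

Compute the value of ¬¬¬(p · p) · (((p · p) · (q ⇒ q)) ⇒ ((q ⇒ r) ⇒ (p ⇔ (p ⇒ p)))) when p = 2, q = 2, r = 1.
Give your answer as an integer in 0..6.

4

p · p = 2 · 2 = 2
¬(p · p) = ¬2 = 4
¬¬(p · p) = ¬4 = 2
¬¬¬(p · p) = ¬2 = 4
p · p = 2 · 2 = 2
q ⇒ q = 2 ⇒ 2 = 6
(p · p) · (q ⇒ q) = 2 · 6 = 2
q ⇒ r = 2 ⇒ 1 = 5
p ⇒ p = 2 ⇒ 2 = 6
p ⇔ (p ⇒ p) = 2 ⇔ 6 = 2
(q ⇒ r) ⇒ (p ⇔ (p ⇒ p)) = 5 ⇒ 2 = 3
((p · p) · (q ⇒ q)) ⇒ ((q ⇒ r) ⇒ (p ⇔ (p ⇒ p))) = 2 ⇒ 3 = 6
¬¬¬(p · p) · (((p · p) · (q ⇒ q)) ⇒ ((q ⇒ r) ⇒ (p ⇔ (p ⇒ p)))) = 4 · 6 = 4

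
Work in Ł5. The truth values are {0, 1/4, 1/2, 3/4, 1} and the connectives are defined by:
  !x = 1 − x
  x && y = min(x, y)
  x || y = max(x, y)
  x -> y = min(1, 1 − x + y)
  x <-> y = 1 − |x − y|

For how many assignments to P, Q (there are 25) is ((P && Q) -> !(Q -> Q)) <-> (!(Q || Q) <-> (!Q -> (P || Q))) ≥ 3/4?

16

value 1: 10 assignments (counts)
value 3/4: 6 assignments (counts)
value 1/2: 4 assignments
value 1/4: 3 assignments
value 0: 2 assignments
So 16 of the 25 assignments meet the threshold.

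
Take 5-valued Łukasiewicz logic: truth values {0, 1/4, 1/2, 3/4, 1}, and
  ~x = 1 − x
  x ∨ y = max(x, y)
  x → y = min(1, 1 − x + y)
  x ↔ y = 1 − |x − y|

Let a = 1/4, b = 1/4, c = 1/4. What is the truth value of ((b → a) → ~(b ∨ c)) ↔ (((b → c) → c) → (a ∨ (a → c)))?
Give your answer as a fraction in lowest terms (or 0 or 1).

3/4

b → a = 1/4 → 1/4 = 1
b ∨ c = 1/4 ∨ 1/4 = 1/4
~(b ∨ c) = ~1/4 = 3/4
(b → a) → ~(b ∨ c) = 1 → 3/4 = 3/4
b → c = 1/4 → 1/4 = 1
(b → c) → c = 1 → 1/4 = 1/4
a → c = 1/4 → 1/4 = 1
a ∨ (a → c) = 1/4 ∨ 1 = 1
((b → c) → c) → (a ∨ (a → c)) = 1/4 → 1 = 1
((b → a) → ~(b ∨ c)) ↔ (((b → c) → c) → (a ∨ (a → c))) = 3/4 ↔ 1 = 3/4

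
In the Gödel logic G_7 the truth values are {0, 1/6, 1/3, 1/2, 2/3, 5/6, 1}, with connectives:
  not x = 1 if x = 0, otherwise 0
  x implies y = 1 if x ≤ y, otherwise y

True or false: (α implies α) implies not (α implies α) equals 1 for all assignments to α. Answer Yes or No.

Counterexample: take α = 0.
α implies α = 0 implies 0 = 1
not (α implies α) = not 1 = 0
(α implies α) implies not (α implies α) = 1 implies 0 = 0
This gives 0 ≠ 1.

No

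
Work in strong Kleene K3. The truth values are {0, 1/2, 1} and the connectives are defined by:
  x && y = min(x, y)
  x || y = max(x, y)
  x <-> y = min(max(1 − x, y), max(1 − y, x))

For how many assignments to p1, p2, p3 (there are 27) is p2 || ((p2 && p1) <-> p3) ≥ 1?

value 1: 13 assignments (counts)
value 1/2: 11 assignments
value 0: 3 assignments
So 13 of the 27 assignments meet the threshold.

13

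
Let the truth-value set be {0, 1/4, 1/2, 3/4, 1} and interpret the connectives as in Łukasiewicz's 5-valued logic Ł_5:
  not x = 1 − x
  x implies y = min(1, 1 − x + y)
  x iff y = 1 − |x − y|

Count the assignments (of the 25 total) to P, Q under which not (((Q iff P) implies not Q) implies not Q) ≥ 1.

value 1: 1 assignment (counts)
value 3/4: 2 assignments
value 1/2: 4 assignments
value 1/4: 9 assignments
value 0: 9 assignments
So 1 of the 25 assignments meets the threshold.

1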